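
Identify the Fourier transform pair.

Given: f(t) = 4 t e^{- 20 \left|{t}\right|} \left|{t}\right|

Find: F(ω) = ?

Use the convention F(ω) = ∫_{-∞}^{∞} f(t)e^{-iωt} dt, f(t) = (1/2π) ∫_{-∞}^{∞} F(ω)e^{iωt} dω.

F(ω) = \frac{16 i \omega \left(\omega^{2} - 1200\right)}{\left(\omega^{2} + 400\right)^{3}}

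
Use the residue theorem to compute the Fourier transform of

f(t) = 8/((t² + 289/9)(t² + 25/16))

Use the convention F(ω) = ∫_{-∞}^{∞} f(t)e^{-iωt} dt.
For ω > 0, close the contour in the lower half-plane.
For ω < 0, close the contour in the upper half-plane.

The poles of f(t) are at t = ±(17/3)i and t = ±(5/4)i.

Let g(z) = f(z)e^{-iωz}; for large |z| the factor e^{-iωz} decays in the lower half-plane when ω > 0 and in the upper half-plane when ω < 0.

Case ω > 0 (lower half-plane, clockwise contour ⇒ F(ω) = -2πi·ΣRes):
  Res_{z = - \frac{17 i}{3}} g(z) = - \frac{1728 i e^{- \frac{17 \omega}{3}}}{74783}
  Res_{z = - \frac{5 i}{4}} g(z) = \frac{2304 i e^{- \frac{5 \omega}{4}}}{21995}
  F(ω) = -2πi·ΣRes = - \frac{3456 \pi e^{- \frac{17 \omega}{3}}}{74783} + \frac{4608 \pi e^{- \frac{5 \omega}{4}}}{21995}

Case ω < 0 (upper half-plane, counterclockwise contour ⇒ F(ω) = +2πi·ΣRes):
  Res_{z = \frac{17 i}{3}} g(z) = \frac{1728 i e^{\frac{17 \omega}{3}}}{74783}
  Res_{z = \frac{5 i}{4}} g(z) = - \frac{2304 i e^{\frac{5 \omega}{4}}}{21995}
  F(ω) = 2πi·ΣRes = \frac{1152 \pi \left(68 e^{\frac{5 \omega}{4}} - 15 e^{\frac{17 \omega}{3}}\right)}{373915}

Both cases combine into a single formula in |ω|:

F(ω) = - \frac{3456 \pi e^{- \frac{17 \left|{\omega}\right|}{3}}}{74783} + \frac{4608 \pi e^{- \frac{5 \left|{\omega}\right|}{4}}}{21995}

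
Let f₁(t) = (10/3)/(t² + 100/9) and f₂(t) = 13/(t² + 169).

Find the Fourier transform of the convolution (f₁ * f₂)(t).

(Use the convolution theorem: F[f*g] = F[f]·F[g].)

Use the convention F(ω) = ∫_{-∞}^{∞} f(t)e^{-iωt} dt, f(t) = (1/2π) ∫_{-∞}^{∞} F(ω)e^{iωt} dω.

F[f₁*f₂](ω) = \pi^{2} e^{- \frac{49 \left|{\omega}\right|}{3}}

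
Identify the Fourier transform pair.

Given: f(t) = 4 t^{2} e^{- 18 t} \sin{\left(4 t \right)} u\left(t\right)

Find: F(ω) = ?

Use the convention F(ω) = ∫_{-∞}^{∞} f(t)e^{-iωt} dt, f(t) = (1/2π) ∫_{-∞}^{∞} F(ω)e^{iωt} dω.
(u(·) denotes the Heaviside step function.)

F(ω) = \frac{32 \left(3 \left(i \omega + 18\right)^{2} - 16\right)}{\left(\left(i \omega + 18\right)^{2} + 16\right)^{3}}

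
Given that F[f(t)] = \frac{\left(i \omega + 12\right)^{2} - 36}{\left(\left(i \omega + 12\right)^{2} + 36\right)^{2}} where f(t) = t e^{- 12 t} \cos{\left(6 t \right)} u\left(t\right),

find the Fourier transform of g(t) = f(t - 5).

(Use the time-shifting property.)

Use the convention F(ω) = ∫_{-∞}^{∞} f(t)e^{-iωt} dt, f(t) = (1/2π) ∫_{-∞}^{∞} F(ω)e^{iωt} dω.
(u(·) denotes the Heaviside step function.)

F[g](ω) = \frac{\left(\left(i \omega + 12\right)^{2} - 36\right) e^{- 5 i \omega}}{\left(\left(i \omega + 12\right)^{2} + 36\right)^{2}}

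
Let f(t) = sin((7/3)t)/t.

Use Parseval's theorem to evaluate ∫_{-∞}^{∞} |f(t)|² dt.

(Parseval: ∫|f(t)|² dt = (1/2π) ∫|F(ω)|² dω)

∫|f(t)|² dt = \frac{7 \pi}{3}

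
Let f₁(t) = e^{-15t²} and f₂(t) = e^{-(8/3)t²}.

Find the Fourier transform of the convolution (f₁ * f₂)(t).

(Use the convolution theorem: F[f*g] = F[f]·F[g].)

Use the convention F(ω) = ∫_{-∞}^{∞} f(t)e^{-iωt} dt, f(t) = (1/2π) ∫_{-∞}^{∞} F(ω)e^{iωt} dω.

F[f₁*f₂](ω) = \frac{\sqrt{10} \pi e^{- \frac{53 \omega^{2}}{480}}}{20}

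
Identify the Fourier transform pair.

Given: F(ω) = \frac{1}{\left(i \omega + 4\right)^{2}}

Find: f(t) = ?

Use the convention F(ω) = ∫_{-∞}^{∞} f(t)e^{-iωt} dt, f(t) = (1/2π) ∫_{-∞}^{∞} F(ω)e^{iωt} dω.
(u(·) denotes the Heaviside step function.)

f(t) = t e^{- 4 t} u\left(t\right)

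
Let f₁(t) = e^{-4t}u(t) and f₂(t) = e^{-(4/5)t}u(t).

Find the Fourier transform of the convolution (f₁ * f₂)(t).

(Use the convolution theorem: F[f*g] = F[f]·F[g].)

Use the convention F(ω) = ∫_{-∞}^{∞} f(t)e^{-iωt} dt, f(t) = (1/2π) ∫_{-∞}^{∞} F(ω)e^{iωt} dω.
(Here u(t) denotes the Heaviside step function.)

F[f₁*f₂](ω) = \frac{5}{\left(i \omega + 4\right) \left(5 i \omega + 4\right)}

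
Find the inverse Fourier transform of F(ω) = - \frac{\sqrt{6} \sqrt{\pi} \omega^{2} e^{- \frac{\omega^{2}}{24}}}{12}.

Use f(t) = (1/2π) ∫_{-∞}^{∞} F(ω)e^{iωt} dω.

f(t) = 3 \left(24 t^{2} - 2\right) e^{- 6 t^{2}}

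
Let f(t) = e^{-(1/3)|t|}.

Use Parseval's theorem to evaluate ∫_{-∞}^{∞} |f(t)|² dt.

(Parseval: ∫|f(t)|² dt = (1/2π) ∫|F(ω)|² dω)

∫|f(t)|² dt = 3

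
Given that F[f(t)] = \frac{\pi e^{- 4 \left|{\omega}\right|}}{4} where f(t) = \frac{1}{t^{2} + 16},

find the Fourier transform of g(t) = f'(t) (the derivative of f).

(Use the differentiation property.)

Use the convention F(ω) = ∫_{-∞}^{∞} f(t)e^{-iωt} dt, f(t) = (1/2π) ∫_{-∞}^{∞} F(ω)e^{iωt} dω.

F[g](ω) = \frac{i \pi \omega e^{- 4 \left|{\omega}\right|}}{4}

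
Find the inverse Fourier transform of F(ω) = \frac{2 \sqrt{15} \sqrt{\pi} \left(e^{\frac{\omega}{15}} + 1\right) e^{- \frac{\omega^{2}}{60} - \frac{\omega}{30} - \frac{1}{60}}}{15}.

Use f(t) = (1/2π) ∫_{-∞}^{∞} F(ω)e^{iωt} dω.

f(t) = 4 e^{- 15 t^{2}} \cos{\left(t \right)}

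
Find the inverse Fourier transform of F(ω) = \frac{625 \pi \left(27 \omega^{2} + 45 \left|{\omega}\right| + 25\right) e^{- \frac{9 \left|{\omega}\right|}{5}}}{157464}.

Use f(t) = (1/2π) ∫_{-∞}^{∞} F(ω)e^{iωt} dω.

f(t) = \frac{5}{\left(t^{2} + \frac{81}{25}\right)^{3}}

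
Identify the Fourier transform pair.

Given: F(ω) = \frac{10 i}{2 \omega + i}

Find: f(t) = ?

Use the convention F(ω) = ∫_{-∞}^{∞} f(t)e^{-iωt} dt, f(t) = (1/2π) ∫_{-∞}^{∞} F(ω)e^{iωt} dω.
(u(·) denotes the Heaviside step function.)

f(t) = 5 e^{\frac{t}{2}} u\left(- t\right)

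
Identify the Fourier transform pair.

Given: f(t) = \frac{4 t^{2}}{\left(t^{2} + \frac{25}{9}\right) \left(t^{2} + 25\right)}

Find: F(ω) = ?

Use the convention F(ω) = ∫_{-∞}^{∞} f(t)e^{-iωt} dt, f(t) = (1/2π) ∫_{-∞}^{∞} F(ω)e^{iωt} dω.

F(ω) = \frac{9 \pi e^{- 5 \left|{\omega}\right|}}{10} - \frac{3 \pi e^{- \frac{5 \left|{\omega}\right|}{3}}}{10}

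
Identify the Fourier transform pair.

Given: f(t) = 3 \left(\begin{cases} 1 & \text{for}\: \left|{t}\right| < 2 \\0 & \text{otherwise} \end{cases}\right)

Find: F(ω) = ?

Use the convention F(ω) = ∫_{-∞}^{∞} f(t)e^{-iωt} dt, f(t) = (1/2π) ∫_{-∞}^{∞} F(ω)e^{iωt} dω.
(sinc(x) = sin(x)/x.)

F(ω) = 12 \operatorname{sinc}{\left(2 \omega \right)}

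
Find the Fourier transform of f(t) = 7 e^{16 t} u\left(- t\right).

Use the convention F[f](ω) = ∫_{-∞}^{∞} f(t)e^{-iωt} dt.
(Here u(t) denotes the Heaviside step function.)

F(ω) = - \frac{7}{i \omega - 16}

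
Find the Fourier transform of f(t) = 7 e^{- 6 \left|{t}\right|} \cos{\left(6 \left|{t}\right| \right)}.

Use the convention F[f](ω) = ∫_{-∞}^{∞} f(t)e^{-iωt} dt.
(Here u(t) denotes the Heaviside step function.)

F(ω) = \frac{84 \left(\omega^{2} + 72\right)}{\omega^{4} + 5184}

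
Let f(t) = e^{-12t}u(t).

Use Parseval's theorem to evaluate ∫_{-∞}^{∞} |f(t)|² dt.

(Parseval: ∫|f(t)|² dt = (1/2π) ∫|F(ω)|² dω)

∫|f(t)|² dt = \frac{1}{24}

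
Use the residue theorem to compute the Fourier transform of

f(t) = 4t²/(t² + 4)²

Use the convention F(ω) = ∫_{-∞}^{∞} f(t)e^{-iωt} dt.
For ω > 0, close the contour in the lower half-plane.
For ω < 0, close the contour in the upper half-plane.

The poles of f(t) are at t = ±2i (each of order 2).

Let g(z) = f(z)e^{-iωz}; for large |z| the factor e^{-iωz} decays in the lower half-plane when ω > 0 and in the upper half-plane when ω < 0.

Case ω > 0 (lower half-plane, clockwise contour ⇒ F(ω) = -2πi·ΣRes):
  Res_{z = - 2 i} g(z) = i \left(\frac{1}{2} - \omega\right) e^{- 2 \omega} (pole of order 2)
  F(ω) = -2πi·ΣRes = \pi \left(1 - 2 \omega\right) e^{- 2 \omega}

Case ω < 0 (upper half-plane, counterclockwise contour ⇒ F(ω) = +2πi·ΣRes):
  Res_{z = 2 i} g(z) = i \left(- \omega - \frac{1}{2}\right) e^{2 \omega} (pole of order 2)
  F(ω) = 2πi·ΣRes = \pi \left(2 \omega + 1\right) e^{2 \omega}

Both cases combine into a single formula in |ω|:

F(ω) = \pi \left(1 - 2 \left|{\omega}\right|\right) e^{- 2 \left|{\omega}\right|}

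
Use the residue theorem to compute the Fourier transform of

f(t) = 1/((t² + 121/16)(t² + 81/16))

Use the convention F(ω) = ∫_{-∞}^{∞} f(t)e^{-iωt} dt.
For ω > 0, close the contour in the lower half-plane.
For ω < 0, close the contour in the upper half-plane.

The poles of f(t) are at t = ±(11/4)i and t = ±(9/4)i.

Let g(z) = f(z)e^{-iωz}; for large |z| the factor e^{-iωz} decays in the lower half-plane when ω > 0 and in the upper half-plane when ω < 0.

Case ω > 0 (lower half-plane, clockwise contour ⇒ F(ω) = -2πi·ΣRes):
  Res_{z = - \frac{11 i}{4}} g(z) = - \frac{4 i e^{- \frac{11 \omega}{4}}}{55}
  Res_{z = - \frac{9 i}{4}} g(z) = \frac{4 i e^{- \frac{9 \omega}{4}}}{45}
  F(ω) = -2πi·ΣRes = \frac{8 \pi \left(11 e^{\frac{\omega}{2}} - 9\right) e^{- \frac{11 \omega}{4}}}{495}

Case ω < 0 (upper half-plane, counterclockwise contour ⇒ F(ω) = +2πi·ΣRes):
  Res_{z = \frac{11 i}{4}} g(z) = \frac{4 i e^{\frac{11 \omega}{4}}}{55}
  Res_{z = \frac{9 i}{4}} g(z) = - \frac{4 i e^{\frac{9 \omega}{4}}}{45}
  F(ω) = 2πi·ΣRes = \frac{8 \pi \left(11 - 9 e^{\frac{\omega}{2}}\right) e^{\frac{9 \omega}{4}}}{495}

Both cases combine into a single formula in |ω|:

F(ω) = \frac{8 \pi \left(11 e^{\frac{\left|{\omega}\right|}{2}} - 9\right) e^{- \frac{11 \left|{\omega}\right|}{4}}}{495}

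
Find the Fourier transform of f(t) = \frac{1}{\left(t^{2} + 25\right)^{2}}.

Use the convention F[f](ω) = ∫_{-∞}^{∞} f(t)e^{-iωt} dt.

F(ω) = \frac{\pi \left(5 \left|{\omega}\right| + 1\right) e^{- 5 \left|{\omega}\right|}}{250}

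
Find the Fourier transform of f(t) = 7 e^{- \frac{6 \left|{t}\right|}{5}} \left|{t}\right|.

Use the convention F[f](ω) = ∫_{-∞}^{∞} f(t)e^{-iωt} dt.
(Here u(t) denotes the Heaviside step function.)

F(ω) = \frac{350 \left(36 - 25 \omega^{2}\right)}{\left(25 \omega^{2} + 36\right)^{2}}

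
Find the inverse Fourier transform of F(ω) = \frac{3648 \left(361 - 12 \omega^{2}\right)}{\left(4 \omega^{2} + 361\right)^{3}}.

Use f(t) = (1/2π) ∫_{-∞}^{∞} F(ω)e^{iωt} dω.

f(t) = 6 t^{2} e^{- \frac{19 \left|{t}\right|}{2}}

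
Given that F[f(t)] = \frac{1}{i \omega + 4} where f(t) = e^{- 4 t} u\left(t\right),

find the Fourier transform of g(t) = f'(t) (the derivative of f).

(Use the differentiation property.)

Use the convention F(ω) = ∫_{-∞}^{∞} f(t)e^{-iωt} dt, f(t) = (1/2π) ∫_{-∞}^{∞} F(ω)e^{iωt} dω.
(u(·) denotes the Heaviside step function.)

F[g](ω) = \frac{\omega}{\omega - 4 i}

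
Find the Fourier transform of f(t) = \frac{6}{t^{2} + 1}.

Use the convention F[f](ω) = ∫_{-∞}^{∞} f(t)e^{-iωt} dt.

F(ω) = 6 \pi e^{- \left|{\omega}\right|}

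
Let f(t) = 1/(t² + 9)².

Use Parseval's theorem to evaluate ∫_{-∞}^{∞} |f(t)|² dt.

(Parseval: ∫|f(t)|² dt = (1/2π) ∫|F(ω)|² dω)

∫|f(t)|² dt = \frac{5 \pi}{34992}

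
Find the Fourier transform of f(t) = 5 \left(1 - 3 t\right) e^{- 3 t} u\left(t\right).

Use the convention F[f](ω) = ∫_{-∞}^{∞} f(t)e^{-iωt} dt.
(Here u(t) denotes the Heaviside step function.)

F(ω) = \frac{5 i \omega}{- \omega^{2} + 6 i \omega + 9}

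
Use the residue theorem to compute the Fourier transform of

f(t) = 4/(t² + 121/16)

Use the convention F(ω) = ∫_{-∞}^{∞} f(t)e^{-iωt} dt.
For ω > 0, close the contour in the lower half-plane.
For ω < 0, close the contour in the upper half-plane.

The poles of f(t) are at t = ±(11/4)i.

Let g(z) = f(z)e^{-iωz}; for large |z| the factor e^{-iωz} decays in the lower half-plane when ω > 0 and in the upper half-plane when ω < 0.

Case ω > 0 (lower half-plane, clockwise contour ⇒ F(ω) = -2πi·ΣRes):
  Res_{z = - \frac{11 i}{4}} g(z) = \frac{8 i e^{- \frac{11 \omega}{4}}}{11}
  F(ω) = -2πi·ΣRes = \frac{16 \pi e^{- \frac{11 \omega}{4}}}{11}

Case ω < 0 (upper half-plane, counterclockwise contour ⇒ F(ω) = +2πi·ΣRes):
  Res_{z = \frac{11 i}{4}} g(z) = - \frac{8 i e^{\frac{11 \omega}{4}}}{11}
  F(ω) = 2πi·ΣRes = \frac{16 \pi e^{\frac{11 \omega}{4}}}{11}

Both cases combine into a single formula in |ω|:

F(ω) = \frac{16 \pi e^{- \frac{11 \left|{\omega}\right|}{4}}}{11}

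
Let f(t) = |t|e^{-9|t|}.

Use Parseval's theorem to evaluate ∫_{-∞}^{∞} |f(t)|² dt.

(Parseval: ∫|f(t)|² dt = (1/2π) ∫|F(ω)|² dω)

∫|f(t)|² dt = \frac{1}{1458}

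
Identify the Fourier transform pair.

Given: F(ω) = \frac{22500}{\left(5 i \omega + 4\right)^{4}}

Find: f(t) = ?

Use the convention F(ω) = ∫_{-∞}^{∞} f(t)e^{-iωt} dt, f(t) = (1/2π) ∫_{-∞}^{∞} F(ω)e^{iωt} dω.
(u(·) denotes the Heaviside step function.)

f(t) = 6 t^{3} e^{- \frac{4 t}{5}} u\left(t\right)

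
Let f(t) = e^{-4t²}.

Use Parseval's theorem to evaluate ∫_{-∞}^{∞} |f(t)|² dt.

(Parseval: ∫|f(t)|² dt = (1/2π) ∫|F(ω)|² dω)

∫|f(t)|² dt = \frac{\sqrt{2} \sqrt{\pi}}{4}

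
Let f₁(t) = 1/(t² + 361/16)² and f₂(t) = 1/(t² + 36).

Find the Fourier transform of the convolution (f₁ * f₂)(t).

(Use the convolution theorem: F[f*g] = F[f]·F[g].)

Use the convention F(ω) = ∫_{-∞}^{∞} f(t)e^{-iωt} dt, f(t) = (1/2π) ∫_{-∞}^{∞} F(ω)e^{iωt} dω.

F[f₁*f₂](ω) = \frac{4 \pi^{2} \left(19 \left|{\omega}\right| + 4\right) e^{- \frac{43 \left|{\omega}\right|}{4}}}{20577}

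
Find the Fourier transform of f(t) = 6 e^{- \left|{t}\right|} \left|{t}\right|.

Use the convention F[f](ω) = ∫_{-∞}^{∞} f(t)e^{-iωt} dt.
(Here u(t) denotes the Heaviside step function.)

F(ω) = \frac{12 \left(1 - \omega^{2}\right)}{\left(\omega^{2} + 1\right)^{2}}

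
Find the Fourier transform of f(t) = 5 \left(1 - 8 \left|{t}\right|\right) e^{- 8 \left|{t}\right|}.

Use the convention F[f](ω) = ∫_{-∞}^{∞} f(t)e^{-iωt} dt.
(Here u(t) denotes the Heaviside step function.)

F(ω) = \frac{160 \omega^{2}}{\left(\omega^{2} + 64\right)^{2}}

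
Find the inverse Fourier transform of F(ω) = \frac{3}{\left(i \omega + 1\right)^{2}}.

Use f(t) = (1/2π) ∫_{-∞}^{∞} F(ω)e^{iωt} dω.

f(t) = 3 t e^{- t} u\left(t\right)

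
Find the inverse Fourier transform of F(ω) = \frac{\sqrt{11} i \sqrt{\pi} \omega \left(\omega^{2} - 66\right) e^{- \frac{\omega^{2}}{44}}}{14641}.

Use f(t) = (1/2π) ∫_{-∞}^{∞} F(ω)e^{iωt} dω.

f(t) = 8 t^{3} e^{- 11 t^{2}}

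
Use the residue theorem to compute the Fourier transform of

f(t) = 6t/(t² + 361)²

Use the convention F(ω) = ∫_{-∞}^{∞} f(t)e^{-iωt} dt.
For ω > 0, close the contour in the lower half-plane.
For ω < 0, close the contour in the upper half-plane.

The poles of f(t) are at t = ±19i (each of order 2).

Let g(z) = f(z)e^{-iωz}; for large |z| the factor e^{-iωz} decays in the lower half-plane when ω > 0 and in the upper half-plane when ω < 0.

Case ω > 0 (lower half-plane, clockwise contour ⇒ F(ω) = -2πi·ΣRes):
  Res_{z = - 19 i} g(z) = \frac{3 \omega e^{- 19 \omega}}{38} (pole of order 2)
  F(ω) = -2πi·ΣRes = - \frac{3 i \pi \omega e^{- 19 \omega}}{19}

Case ω < 0 (upper half-plane, counterclockwise contour ⇒ F(ω) = +2πi·ΣRes):
  Res_{z = 19 i} g(z) = - \frac{3 \omega e^{19 \omega}}{38} (pole of order 2)
  F(ω) = 2πi·ΣRes = - \frac{3 i \pi \omega e^{19 \omega}}{19}

Both cases combine into a single formula in |ω|:

F(ω) = - \frac{3 i \pi \omega e^{- 19 \left|{\omega}\right|}}{19}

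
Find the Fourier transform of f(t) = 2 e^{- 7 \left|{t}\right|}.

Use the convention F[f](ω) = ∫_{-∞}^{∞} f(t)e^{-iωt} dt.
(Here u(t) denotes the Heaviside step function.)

F(ω) = \frac{28}{\omega^{2} + 49}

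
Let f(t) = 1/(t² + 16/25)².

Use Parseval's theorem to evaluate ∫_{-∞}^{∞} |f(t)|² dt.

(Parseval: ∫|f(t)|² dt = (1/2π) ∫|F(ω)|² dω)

∫|f(t)|² dt = \frac{390625 \pi}{262144}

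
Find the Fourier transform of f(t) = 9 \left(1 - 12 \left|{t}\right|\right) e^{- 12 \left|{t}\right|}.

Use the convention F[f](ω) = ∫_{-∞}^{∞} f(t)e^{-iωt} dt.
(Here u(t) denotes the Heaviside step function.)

F(ω) = \frac{432 \omega^{2}}{\left(\omega^{2} + 144\right)^{2}}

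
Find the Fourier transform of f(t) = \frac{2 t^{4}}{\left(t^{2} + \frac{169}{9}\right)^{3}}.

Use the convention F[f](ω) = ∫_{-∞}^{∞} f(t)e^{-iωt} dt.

F(ω) = \frac{\pi \left(169 \omega^{2} - 195 \left|{\omega}\right| + 27\right) e^{- \frac{13 \left|{\omega}\right|}{3}}}{156}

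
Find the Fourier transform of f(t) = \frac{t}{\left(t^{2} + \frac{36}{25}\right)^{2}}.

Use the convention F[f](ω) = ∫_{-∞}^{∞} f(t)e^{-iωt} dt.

F(ω) = - \frac{5 i \pi \omega e^{- \frac{6 \left|{\omega}\right|}{5}}}{12}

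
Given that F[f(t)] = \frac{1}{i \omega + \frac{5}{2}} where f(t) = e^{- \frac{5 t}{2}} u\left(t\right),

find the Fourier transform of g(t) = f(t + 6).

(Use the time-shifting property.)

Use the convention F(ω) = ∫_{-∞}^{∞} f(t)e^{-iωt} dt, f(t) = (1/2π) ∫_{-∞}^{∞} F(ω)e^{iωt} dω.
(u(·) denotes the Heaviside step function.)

F[g](ω) = \frac{2 e^{6 i \omega}}{2 i \omega + 5}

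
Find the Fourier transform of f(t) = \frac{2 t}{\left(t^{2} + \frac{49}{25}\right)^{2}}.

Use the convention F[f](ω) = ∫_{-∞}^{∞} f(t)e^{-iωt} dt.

F(ω) = - \frac{5 i \pi \omega e^{- \frac{7 \left|{\omega}\right|}{5}}}{7}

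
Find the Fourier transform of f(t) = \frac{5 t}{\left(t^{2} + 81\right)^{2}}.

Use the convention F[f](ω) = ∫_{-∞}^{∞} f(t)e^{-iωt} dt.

F(ω) = - \frac{5 i \pi \omega e^{- 9 \left|{\omega}\right|}}{18}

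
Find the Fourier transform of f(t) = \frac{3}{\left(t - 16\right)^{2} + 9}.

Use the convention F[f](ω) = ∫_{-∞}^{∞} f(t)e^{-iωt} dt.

F(ω) = \pi e^{- 16 i \omega - 3 \left|{\omega}\right|}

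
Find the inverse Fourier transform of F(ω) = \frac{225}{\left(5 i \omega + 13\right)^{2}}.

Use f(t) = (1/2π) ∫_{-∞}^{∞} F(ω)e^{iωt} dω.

f(t) = 9 t e^{- \frac{13 t}{5}} u\left(t\right)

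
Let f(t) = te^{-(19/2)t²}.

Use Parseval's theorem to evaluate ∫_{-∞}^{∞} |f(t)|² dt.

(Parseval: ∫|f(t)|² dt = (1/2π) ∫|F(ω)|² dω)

∫|f(t)|² dt = \frac{\sqrt{19} \sqrt{\pi}}{722}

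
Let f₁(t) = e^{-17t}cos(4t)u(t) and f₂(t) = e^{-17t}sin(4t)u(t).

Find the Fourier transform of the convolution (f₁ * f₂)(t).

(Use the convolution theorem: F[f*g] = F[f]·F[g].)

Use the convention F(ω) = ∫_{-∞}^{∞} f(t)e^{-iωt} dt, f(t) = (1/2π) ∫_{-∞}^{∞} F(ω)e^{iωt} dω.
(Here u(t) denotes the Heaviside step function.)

F[f₁*f₂](ω) = \frac{4 \left(i \omega + 17\right)}{\left(\left(i \omega + 17\right)^{2} + 16\right)^{2}}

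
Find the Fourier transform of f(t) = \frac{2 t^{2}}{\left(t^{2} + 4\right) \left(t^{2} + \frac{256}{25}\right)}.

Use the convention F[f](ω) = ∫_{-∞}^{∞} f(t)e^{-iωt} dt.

F(ω) = - \frac{25 \pi e^{- 2 \left|{\omega}\right|}}{39} + \frac{40 \pi e^{- \frac{16 \left|{\omega}\right|}{5}}}{39}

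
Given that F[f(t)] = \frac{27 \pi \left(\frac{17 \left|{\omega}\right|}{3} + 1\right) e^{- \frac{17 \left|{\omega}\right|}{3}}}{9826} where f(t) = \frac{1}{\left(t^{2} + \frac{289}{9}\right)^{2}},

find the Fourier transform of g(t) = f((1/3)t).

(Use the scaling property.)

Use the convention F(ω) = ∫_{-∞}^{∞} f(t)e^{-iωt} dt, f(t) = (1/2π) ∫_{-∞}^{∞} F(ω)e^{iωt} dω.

F[g](ω) = \frac{81 \pi \left(17 \left|{\omega}\right| + 1\right) e^{- 17 \left|{\omega}\right|}}{9826}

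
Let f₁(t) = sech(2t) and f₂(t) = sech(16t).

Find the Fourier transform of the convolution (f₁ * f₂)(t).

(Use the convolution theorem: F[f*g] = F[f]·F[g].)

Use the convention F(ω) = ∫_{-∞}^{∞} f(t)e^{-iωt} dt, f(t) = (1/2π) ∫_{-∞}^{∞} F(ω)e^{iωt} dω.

F[f₁*f₂](ω) = \frac{\pi^{2}}{32 \cosh{\left(\frac{\pi \omega}{32} \right)} \cosh{\left(\frac{\pi \omega}{4} \right)}}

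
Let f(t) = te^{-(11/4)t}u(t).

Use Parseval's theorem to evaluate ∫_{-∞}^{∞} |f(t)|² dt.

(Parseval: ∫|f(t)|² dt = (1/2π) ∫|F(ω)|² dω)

∫|f(t)|² dt = \frac{16}{1331}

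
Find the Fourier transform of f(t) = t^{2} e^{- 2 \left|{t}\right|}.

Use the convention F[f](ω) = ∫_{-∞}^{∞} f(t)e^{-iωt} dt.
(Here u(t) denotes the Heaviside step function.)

F(ω) = \frac{8 \left(4 - 3 \omega^{2}\right)}{\left(\omega^{2} + 4\right)^{3}}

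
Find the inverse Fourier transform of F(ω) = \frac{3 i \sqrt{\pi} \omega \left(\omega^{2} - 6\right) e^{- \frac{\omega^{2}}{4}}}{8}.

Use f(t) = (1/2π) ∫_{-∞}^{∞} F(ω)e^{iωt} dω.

f(t) = 3 t^{3} e^{- t^{2}}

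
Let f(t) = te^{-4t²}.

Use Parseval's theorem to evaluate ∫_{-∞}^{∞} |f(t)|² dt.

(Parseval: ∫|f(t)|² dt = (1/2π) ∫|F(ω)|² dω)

∫|f(t)|² dt = \frac{\sqrt{2} \sqrt{\pi}}{64}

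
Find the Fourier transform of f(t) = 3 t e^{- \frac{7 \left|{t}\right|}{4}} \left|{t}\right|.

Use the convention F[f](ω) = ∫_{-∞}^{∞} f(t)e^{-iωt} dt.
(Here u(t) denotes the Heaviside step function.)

F(ω) = \frac{3072 i \omega \left(16 \omega^{2} - 147\right)}{\left(16 \omega^{2} + 49\right)^{3}}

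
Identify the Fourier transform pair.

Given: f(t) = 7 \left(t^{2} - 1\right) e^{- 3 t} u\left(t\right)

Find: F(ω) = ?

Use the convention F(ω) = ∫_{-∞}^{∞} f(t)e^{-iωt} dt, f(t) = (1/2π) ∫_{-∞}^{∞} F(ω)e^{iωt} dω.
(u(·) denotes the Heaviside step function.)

F(ω) = \frac{7 \left(2 i \omega - \left(i \omega + 3\right)^{3} + 6\right)}{\left(i \omega + 3\right)^{4}}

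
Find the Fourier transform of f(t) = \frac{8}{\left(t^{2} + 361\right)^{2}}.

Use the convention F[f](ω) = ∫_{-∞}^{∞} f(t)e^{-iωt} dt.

F(ω) = \frac{4 \pi \left(19 \left|{\omega}\right| + 1\right) e^{- 19 \left|{\omega}\right|}}{6859}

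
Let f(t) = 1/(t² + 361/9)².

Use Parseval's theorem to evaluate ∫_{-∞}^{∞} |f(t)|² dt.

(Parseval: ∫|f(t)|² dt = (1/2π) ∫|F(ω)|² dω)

∫|f(t)|² dt = \frac{10935 \pi}{14301947824}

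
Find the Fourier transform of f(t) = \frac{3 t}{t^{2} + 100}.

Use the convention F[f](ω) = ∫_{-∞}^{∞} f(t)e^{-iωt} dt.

F(ω) = - 3 i \pi e^{- 10 \left|{\omega}\right|} \operatorname{sign}{\left(\omega \right)}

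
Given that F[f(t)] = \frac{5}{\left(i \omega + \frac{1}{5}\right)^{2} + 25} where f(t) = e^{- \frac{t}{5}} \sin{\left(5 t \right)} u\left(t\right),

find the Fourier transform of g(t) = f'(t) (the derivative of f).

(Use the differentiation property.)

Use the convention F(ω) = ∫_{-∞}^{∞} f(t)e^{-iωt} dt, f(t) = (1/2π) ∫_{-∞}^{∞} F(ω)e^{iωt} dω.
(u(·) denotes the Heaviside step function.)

F[g](ω) = \frac{125 i \omega}{\left(5 i \omega + 1\right)^{2} + 625}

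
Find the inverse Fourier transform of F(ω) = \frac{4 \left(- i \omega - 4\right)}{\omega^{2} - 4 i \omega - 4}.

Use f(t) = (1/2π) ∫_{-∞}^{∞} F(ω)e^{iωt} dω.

f(t) = 4 \left(2 t + 1\right) e^{- 2 t} u\left(t\right)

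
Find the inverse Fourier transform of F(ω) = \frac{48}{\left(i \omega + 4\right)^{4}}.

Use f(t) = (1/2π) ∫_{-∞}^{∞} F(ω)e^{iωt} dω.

f(t) = 8 t^{3} e^{- 4 t} u\left(t\right)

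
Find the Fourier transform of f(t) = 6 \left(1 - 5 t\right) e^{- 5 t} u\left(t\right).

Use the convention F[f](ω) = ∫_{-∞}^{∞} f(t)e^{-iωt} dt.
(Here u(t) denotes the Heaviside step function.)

F(ω) = \frac{6 i \omega}{- \omega^{2} + 10 i \omega + 25}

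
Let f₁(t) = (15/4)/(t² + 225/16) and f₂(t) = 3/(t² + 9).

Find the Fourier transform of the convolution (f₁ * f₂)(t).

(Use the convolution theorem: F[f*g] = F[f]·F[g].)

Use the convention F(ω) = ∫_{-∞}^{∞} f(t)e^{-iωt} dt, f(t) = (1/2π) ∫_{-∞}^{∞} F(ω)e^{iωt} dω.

F[f₁*f₂](ω) = \pi^{2} e^{- \frac{27 \left|{\omega}\right|}{4}}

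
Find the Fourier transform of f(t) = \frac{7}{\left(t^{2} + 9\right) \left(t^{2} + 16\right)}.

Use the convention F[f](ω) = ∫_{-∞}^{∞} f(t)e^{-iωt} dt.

F(ω) = \frac{\pi \left(4 e^{\left|{\omega}\right|} - 3\right) e^{- 4 \left|{\omega}\right|}}{12}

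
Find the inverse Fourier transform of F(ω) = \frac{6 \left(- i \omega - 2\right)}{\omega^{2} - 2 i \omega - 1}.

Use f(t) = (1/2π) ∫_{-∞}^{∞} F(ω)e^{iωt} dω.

f(t) = 6 \left(t + 1\right) e^{- t} u\left(t\right)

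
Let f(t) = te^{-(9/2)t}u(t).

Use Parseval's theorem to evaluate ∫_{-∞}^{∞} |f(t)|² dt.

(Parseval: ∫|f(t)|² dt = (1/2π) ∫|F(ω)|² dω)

∫|f(t)|² dt = \frac{2}{729}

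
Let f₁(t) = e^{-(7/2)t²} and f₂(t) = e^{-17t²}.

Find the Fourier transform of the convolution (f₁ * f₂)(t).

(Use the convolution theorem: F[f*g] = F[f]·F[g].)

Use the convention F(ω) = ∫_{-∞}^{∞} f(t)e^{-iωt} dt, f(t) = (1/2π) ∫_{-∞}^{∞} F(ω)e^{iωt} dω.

F[f₁*f₂](ω) = \frac{\sqrt{238} \pi e^{- \frac{41 \omega^{2}}{476}}}{119}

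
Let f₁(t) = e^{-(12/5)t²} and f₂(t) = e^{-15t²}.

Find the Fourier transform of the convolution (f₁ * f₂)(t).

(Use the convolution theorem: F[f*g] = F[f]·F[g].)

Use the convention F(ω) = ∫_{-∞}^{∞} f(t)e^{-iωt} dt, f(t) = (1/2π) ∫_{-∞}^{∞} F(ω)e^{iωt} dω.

F[f₁*f₂](ω) = \frac{\pi e^{- \frac{29 \omega^{2}}{240}}}{6}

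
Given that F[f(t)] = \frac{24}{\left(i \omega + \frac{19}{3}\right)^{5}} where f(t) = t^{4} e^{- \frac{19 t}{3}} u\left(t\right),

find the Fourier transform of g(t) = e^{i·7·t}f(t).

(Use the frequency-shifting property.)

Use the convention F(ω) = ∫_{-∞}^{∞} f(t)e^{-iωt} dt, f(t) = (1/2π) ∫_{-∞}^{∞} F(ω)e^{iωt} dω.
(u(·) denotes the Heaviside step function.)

F[g](ω) = \frac{5832}{\left(3 i \left(\omega - 7\right) + 19\right)^{5}}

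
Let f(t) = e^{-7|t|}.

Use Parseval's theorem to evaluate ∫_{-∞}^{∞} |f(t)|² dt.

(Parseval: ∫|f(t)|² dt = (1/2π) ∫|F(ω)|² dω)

∫|f(t)|² dt = \frac{1}{7}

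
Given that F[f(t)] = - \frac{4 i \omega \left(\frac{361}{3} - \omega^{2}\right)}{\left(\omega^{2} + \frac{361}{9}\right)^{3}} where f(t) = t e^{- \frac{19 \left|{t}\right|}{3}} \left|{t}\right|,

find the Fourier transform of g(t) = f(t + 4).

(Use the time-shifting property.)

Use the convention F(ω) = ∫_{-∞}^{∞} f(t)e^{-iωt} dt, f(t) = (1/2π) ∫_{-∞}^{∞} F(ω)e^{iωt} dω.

F[g](ω) = \frac{972 i \omega \left(3 \omega^{2} - 361\right) e^{4 i \omega}}{\left(9 \omega^{2} + 361\right)^{3}}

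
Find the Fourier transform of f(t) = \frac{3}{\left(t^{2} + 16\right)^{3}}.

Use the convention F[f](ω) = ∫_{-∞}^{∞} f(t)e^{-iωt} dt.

F(ω) = \frac{3 \pi \left(16 \omega^{2} + 12 \left|{\omega}\right| + 3\right) e^{- 4 \left|{\omega}\right|}}{8192}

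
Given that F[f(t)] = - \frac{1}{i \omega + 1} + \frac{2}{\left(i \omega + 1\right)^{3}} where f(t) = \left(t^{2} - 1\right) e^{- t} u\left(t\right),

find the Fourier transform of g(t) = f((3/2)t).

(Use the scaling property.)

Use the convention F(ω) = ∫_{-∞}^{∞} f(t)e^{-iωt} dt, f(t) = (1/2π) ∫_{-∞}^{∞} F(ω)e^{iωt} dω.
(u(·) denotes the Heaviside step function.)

F[g](ω) = \frac{2 \left(36 i \omega - \left(2 i \omega + 3\right)^{3} + 54\right)}{\left(2 i \omega + 3\right)^{4}}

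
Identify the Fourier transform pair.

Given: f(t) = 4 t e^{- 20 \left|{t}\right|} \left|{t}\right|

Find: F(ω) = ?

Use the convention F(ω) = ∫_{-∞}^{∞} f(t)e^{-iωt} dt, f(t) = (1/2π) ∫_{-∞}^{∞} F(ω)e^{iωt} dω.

F(ω) = \frac{16 i \omega \left(\omega^{2} - 1200\right)}{\left(\omega^{2} + 400\right)^{3}}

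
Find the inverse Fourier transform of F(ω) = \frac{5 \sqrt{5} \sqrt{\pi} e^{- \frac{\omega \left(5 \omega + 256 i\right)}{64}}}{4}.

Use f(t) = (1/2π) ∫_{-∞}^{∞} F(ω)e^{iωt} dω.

f(t) = 5 e^{- \frac{16 \left(t - 4\right)^{2}}{5}}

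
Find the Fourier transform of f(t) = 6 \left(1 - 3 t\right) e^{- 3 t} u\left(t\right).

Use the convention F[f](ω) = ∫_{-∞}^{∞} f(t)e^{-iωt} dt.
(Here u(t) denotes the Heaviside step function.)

F(ω) = \frac{6 i \omega}{- \omega^{2} + 6 i \omega + 9}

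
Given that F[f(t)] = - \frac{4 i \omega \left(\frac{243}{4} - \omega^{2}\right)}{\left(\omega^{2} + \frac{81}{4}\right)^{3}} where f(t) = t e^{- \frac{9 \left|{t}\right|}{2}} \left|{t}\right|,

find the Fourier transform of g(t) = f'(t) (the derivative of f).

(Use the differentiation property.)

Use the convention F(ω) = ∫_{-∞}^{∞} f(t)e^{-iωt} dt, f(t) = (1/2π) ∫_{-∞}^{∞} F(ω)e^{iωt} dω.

F[g](ω) = \frac{\omega^{2} \left(15552 - 256 \omega^{2}\right)}{\left(4 \omega^{2} + 81\right)^{3}}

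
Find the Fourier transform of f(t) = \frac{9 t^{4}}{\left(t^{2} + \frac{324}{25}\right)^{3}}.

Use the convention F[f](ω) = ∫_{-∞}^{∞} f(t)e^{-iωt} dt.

F(ω) = \frac{3 \pi \left(108 \omega^{2} - 150 \left|{\omega}\right| + 25\right) e^{- \frac{18 \left|{\omega}\right|}{5}}}{80}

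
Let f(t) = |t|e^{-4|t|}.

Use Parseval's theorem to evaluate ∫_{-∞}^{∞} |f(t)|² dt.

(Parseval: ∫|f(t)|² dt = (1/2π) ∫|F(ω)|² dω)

∫|f(t)|² dt = \frac{1}{128}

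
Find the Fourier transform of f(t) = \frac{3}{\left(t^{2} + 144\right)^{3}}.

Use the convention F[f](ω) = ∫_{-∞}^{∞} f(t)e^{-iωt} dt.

F(ω) = \frac{\pi \left(48 \omega^{2} + 12 \left|{\omega}\right| + 1\right) e^{- 12 \left|{\omega}\right|}}{221184}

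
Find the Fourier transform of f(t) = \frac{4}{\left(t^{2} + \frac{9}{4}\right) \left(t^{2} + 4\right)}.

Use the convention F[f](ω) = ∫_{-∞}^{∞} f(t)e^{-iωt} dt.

F(ω) = - \frac{8 \pi e^{- 2 \left|{\omega}\right|}}{7} + \frac{32 \pi e^{- \frac{3 \left|{\omega}\right|}{2}}}{21}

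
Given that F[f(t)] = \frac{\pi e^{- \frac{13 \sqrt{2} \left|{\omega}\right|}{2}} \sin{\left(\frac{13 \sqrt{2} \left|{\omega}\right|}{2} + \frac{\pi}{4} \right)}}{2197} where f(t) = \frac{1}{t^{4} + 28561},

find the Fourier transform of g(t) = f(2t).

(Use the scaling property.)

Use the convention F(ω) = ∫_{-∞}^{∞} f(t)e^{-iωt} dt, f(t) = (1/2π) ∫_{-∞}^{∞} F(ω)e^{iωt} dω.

F[g](ω) = \frac{\pi e^{- \frac{13 \sqrt{2} \left|{\omega}\right|}{4}} \sin{\left(\frac{13 \sqrt{2} \left|{\omega}\right|}{4} + \frac{\pi}{4} \right)}}{4394}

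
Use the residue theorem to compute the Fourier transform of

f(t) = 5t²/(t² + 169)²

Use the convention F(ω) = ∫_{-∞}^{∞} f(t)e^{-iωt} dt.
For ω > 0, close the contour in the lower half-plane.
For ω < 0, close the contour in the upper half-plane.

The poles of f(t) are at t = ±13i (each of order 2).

Let g(z) = f(z)e^{-iωz}; for large |z| the factor e^{-iωz} decays in the lower half-plane when ω > 0 and in the upper half-plane when ω < 0.

Case ω > 0 (lower half-plane, clockwise contour ⇒ F(ω) = -2πi·ΣRes):
  Res_{z = - 13 i} g(z) = \frac{5 i \left(1 - 13 \omega\right) e^{- 13 \omega}}{52} (pole of order 2)
  F(ω) = -2πi·ΣRes = \frac{5 \pi \left(1 - 13 \omega\right) e^{- 13 \omega}}{26}

Case ω < 0 (upper half-plane, counterclockwise contour ⇒ F(ω) = +2πi·ΣRes):
  Res_{z = 13 i} g(z) = \frac{5 i \left(- 13 \omega - 1\right) e^{13 \omega}}{52} (pole of order 2)
  F(ω) = 2πi·ΣRes = \frac{5 \pi \left(13 \omega + 1\right) e^{13 \omega}}{26}

Both cases combine into a single formula in |ω|:

F(ω) = \frac{5 \pi \left(1 - 13 \left|{\omega}\right|\right) e^{- 13 \left|{\omega}\right|}}{26}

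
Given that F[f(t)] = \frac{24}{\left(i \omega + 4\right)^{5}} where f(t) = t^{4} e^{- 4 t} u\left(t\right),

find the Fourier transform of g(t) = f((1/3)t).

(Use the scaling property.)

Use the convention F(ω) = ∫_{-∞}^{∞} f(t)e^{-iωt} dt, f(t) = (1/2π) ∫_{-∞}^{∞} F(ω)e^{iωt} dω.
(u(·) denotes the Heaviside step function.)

F[g](ω) = \frac{72}{\left(3 i \omega + 4\right)^{5}}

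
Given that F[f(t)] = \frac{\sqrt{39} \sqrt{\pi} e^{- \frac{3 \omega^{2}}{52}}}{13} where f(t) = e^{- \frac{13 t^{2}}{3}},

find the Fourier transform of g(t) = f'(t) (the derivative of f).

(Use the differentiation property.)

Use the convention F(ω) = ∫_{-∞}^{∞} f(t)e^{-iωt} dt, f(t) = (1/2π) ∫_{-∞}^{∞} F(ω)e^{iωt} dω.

F[g](ω) = \frac{\sqrt{39} i \sqrt{\pi} \omega e^{- \frac{3 \omega^{2}}{52}}}{13}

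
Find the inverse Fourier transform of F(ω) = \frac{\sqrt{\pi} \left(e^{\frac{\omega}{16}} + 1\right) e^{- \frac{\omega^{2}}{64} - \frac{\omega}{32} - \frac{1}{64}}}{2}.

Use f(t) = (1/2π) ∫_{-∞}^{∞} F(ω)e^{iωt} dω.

f(t) = 4 e^{- 16 t^{2}} \cos{\left(t \right)}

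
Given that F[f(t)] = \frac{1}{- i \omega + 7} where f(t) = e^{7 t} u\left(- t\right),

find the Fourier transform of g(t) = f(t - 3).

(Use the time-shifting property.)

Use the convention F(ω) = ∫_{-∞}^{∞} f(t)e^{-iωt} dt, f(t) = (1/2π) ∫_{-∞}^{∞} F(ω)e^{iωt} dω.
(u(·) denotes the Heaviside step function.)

F[g](ω) = \frac{i e^{- 3 i \omega}}{\omega + 7 i}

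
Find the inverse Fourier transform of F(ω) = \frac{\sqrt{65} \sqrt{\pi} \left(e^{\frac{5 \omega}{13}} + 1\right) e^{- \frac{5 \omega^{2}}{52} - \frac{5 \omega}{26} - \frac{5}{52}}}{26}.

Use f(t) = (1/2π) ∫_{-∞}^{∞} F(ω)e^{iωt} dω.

f(t) = e^{- \frac{13 t^{2}}{5}} \cos{\left(t \right)}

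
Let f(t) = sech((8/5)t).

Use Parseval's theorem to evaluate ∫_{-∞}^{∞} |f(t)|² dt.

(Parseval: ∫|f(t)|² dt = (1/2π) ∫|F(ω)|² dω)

∫|f(t)|² dt = \frac{5}{4}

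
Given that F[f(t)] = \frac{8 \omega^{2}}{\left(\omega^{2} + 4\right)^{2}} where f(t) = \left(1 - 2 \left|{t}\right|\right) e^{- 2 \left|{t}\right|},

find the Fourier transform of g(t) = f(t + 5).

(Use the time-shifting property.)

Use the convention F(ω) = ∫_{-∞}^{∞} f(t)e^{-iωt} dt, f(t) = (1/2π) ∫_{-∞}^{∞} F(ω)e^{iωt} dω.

F[g](ω) = \frac{8 \omega^{2} e^{5 i \omega}}{\left(\omega^{2} + 4\right)^{2}}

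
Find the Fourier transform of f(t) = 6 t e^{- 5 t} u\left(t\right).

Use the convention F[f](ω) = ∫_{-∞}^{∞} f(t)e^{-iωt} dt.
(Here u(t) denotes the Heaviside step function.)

F(ω) = \frac{6}{\left(i \omega + 5\right)^{2}}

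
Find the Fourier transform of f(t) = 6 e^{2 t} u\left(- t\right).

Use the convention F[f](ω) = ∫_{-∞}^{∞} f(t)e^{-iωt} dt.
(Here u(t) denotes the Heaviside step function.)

F(ω) = - \frac{6}{i \omega - 2}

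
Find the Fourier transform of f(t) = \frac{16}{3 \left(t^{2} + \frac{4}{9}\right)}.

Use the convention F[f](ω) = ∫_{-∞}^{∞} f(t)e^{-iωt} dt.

F(ω) = 8 \pi e^{- \frac{2 \left|{\omega}\right|}{3}}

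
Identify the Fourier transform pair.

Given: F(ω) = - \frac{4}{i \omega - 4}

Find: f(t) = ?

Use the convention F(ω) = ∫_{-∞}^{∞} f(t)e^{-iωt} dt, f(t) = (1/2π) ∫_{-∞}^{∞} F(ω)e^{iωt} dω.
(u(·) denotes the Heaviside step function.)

f(t) = 4 e^{4 t} u\left(- t\right)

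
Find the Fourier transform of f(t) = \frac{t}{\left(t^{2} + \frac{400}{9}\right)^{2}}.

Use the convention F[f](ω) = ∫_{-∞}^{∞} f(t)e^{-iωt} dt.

F(ω) = - \frac{3 i \pi \omega e^{- \frac{20 \left|{\omega}\right|}{3}}}{40}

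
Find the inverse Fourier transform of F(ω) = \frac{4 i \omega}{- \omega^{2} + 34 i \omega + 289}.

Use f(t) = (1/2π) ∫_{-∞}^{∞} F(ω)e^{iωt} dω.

f(t) = 4 \left(1 - 17 t\right) e^{- 17 t} u\left(t\right)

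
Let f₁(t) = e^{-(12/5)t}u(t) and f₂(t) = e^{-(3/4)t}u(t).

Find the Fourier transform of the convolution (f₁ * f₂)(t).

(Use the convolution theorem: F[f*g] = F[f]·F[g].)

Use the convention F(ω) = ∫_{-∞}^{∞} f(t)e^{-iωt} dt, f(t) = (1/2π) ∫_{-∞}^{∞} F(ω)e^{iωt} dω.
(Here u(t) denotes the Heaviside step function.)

F[f₁*f₂](ω) = \frac{20}{- 20 \omega^{2} + 63 i \omega + 36}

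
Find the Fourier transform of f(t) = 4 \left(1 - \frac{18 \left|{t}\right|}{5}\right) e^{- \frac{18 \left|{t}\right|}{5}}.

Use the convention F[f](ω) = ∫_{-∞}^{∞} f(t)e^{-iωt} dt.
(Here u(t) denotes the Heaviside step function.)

F(ω) = \frac{36000 \omega^{2}}{\left(25 \omega^{2} + 324\right)^{2}}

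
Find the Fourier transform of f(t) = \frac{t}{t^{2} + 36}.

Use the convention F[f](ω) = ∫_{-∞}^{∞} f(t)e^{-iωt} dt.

F(ω) = - i \pi e^{- 6 \left|{\omega}\right|} \operatorname{sign}{\left(\omega \right)}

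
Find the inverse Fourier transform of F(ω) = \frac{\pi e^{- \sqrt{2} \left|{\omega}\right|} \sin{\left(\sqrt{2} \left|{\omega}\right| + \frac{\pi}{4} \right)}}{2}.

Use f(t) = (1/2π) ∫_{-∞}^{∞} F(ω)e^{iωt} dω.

f(t) = \frac{4}{t^{4} + 16}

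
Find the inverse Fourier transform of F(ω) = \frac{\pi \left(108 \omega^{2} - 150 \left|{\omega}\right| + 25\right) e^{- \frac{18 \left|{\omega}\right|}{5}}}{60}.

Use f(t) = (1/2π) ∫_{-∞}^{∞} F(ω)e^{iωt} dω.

f(t) = \frac{4 t^{4}}{\left(t^{2} + \frac{324}{25}\right)^{3}}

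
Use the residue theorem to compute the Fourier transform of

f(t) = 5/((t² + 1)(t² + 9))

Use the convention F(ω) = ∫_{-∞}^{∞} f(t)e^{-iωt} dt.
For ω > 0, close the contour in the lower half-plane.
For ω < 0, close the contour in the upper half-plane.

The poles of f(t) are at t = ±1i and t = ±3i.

Let g(z) = f(z)e^{-iωz}; for large |z| the factor e^{-iωz} decays in the lower half-plane when ω > 0 and in the upper half-plane when ω < 0.

Case ω > 0 (lower half-plane, clockwise contour ⇒ F(ω) = -2πi·ΣRes):
  Res_{z = - i} g(z) = \frac{5 i e^{- \omega}}{16}
  Res_{z = - 3 i} g(z) = - \frac{5 i e^{- 3 \omega}}{48}
  F(ω) = -2πi·ΣRes = \frac{5 \pi \left(3 e^{2 \omega} - 1\right) e^{- 3 \omega}}{24}

Case ω < 0 (upper half-plane, counterclockwise contour ⇒ F(ω) = +2πi·ΣRes):
  Res_{z = i} g(z) = - \frac{5 i e^{\omega}}{16}
  Res_{z = 3 i} g(z) = \frac{5 i e^{3 \omega}}{48}
  F(ω) = 2πi·ΣRes = \frac{5 \pi \left(3 - e^{2 \omega}\right) e^{\omega}}{24}

Both cases combine into a single formula in |ω|:

F(ω) = \frac{5 \pi \left(3 e^{2 \left|{\omega}\right|} - 1\right) e^{- 3 \left|{\omega}\right|}}{24}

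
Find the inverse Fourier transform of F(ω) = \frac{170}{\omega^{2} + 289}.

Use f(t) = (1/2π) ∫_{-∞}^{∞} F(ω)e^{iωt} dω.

f(t) = 5 e^{- 17 \left|{t}\right|}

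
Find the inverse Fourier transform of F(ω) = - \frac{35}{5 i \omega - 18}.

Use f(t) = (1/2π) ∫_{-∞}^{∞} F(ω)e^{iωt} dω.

f(t) = 7 e^{\frac{18 t}{5}} u\left(- t\right)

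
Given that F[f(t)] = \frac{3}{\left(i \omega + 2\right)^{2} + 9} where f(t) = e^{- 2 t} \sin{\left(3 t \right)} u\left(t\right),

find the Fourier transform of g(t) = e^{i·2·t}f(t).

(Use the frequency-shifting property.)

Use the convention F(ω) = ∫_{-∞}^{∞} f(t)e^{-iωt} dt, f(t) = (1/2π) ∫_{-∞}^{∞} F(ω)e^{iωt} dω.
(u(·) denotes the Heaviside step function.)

F[g](ω) = \frac{3}{\left(i \left(\omega - 2\right) + 2\right)^{2} + 9}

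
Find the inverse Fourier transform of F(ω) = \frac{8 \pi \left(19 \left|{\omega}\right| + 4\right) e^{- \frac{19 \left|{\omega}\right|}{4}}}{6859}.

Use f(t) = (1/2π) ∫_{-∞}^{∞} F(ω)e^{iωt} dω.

f(t) = \frac{1}{\left(t^{2} + \frac{361}{16}\right)^{2}}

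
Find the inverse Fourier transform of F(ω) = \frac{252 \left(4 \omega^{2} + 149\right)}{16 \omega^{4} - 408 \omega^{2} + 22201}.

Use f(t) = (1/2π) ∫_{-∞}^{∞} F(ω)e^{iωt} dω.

f(t) = 9 e^{- \frac{7 \left|{t}\right|}{2}} \cos{\left(5 \left|{t}\right| \right)}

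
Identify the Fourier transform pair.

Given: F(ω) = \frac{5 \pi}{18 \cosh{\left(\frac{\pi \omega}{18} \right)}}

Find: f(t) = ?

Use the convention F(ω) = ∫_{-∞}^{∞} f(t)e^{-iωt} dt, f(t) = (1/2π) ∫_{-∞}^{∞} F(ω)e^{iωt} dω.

f(t) = \frac{5}{e^{9 t} + e^{- 9 t}}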